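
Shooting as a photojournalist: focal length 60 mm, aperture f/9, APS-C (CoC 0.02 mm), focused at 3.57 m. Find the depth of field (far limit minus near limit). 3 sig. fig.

1.29 m

Hyperfocal distance H = f²/(N·c) + f = 60²/(9 × 0.02) + 60 = 3600/0.18 + 60 ≈ 20060.0 mm ≈ 20.06 m.
Near limit Dn = s·(H − f)/(H + s − 2f) = 3570 × (20060.0 − 60) / (20060.0 + 3570 − 2 × 60) = 3570 × 20000.0 / 23510.0 ≈ 3037.0 mm.
Far limit Df = s·(H − f)/(H − s) = 3570 × (20060.0 − 60) / (20060.0 − 3570) = 3570 × 20000.0 / 16490.0 ≈ 4329.9 mm.
Depth of field = Df − Dn = 4329.9 − 3037.0 ≈ 1292.9 mm ≈ 1.29 m.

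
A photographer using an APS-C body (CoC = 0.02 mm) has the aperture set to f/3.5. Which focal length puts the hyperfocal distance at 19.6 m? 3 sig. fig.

From H = f²/(N·c) + f, with f ≪ H: f ≈ √(H·N·c) = √(19600 × 3.5 × 0.02) = √1372.0 ≈ 37.04 mm.
The +f correction barely moves this — solving exactly, f² + N·c·f − N·c·H = 0 ⇒ f = (−N·c + √((N·c)² + 4·N·c·H))/2 = (−0.07 + √5488.0)/2 ≈ 37.006 mm, so f ≈ 37.0 mm.

37.0 mm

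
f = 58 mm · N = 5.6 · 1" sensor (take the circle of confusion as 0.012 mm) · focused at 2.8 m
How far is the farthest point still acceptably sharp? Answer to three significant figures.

2.96 m

Hyperfocal distance H = f²/(N·c) + f = 58²/(5.6 × 0.012) + 58 = 3364/0.0672 + 58 ≈ 50117.5 mm ≈ 50.12 m.
Far limit Df = s·(H − f)/(H − s) = 2800 × (50117.5 − 58) / (50117.5 − 2800) = 2800 × 50059.5 / 47317.5 ≈ 2962.3 mm ≈ 2.96 m.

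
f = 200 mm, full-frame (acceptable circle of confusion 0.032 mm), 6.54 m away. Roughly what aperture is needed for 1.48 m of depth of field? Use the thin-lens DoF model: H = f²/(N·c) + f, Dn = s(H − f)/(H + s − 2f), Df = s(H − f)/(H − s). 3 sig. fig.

f/22

Write h = H − f = f²/(N·c). The thin-lens limits are Dn = s·h/(h + (s−f)) and Df = s·h/(h − (s−f)), so DoF = Df − Dn = 2·s·(s−f)·h / (h² − (s−f)²).
That is a quadratic in h: DoF·h² − 2·s·(s−f)·h − DoF·(s−f)² = 0 ⇒ h = (s−f)·(s + √(s² + DoF²)) / DoF = 6340 × (6540 + √(6540² + 1480²)) / 1480 = 6340 × (6540 + 6705.37) / 1480 ≈ 56740 mm.
Then N = f²/(c·h) = 200² / (0.032 × 56740) = 40000 / 1815.7 ≈ 22.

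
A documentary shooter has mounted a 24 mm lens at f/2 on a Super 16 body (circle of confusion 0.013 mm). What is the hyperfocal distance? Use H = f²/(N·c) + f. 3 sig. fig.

Hyperfocal distance H = f²/(N·c) + f = 24²/(2 × 0.013) + 24 = 576/0.026 + 24 ≈ 22177.8 mm ≈ 22.2 m.

22.2 m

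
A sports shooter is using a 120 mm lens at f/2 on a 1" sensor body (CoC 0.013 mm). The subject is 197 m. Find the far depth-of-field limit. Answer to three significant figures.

Hyperfocal distance H = f²/(N·c) + f = 120²/(2 × 0.013) + 120 = 14400/0.026 + 120 ≈ 553966.2 mm ≈ 554.0 m.
Far limit Df = s·(H − f)/(H − s) = 197000 × (553966.2 − 120) / (553966.2 − 197000) = 197000 × 553846.2 / 356966.2 ≈ 305653 mm ≈ 306 m.

306 m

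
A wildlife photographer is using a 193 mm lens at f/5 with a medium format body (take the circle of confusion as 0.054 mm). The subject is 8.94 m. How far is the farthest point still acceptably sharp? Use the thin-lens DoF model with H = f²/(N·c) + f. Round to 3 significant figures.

9.55 m

Hyperfocal distance H = f²/(N·c) + f = 193²/(5 × 0.054) + 193 = 37249/0.27 + 193 ≈ 138152.3 mm ≈ 138.2 m.
Far limit Df = s·(H − f)/(H − s) = 8940 × (138152.3 − 193) / (138152.3 − 8940) = 8940 × 137959.3 / 129212.3 ≈ 9545.2 mm ≈ 9.55 m.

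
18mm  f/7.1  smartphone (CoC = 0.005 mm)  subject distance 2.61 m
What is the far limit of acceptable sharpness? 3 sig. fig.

Hyperfocal distance H = f²/(N·c) + f = 18²/(7.1 × 0.005) + 18 = 324/0.0355 + 18 ≈ 9144.8 mm ≈ 9.145 m.
Far limit Df = s·(H − f)/(H − s) = 2610 × (9144.8 − 18) / (9144.8 − 2610) = 2610 × 9126.8 / 6534.8 ≈ 3645.3 mm ≈ 3.65 m.

3.65 m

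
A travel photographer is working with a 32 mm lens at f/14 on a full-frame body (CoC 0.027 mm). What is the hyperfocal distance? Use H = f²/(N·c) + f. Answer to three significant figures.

2.74 m

Hyperfocal distance H = f²/(N·c) + f = 32²/(14 × 0.027) + 32 = 1024/0.378 + 32 ≈ 2741.0 mm ≈ 2.74 m.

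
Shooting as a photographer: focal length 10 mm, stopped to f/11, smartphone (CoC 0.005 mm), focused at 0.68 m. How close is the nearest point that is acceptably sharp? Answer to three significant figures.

Hyperfocal distance H = f²/(N·c) + f = 10²/(11 × 0.005) + 10 = 100/0.055 + 10 ≈ 1828.2 mm ≈ 1.828 m.
Near limit Dn = s·(H − f)/(H + s − 2f) = 680 × (1828.2 − 10) / (1828.2 + 680 − 2 × 10) = 680 × 1818.2 / 2488.2 ≈ 496.89 mm.

497 mm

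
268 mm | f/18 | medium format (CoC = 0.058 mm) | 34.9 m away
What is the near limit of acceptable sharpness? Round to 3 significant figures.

Hyperfocal distance H = f²/(N·c) + f = 268²/(18 × 0.058) + 268 = 71824/1.044 + 268 ≈ 69064.9 mm ≈ 69.06 m.
Near limit Dn = s·(H − f)/(H + s − 2f) = 34900 × (69064.9 − 268) / (69064.9 + 34900 − 2 × 268) = 34900 × 68796.9 / 103428.9 ≈ 23214 mm ≈ 23.2 m.

23.2 m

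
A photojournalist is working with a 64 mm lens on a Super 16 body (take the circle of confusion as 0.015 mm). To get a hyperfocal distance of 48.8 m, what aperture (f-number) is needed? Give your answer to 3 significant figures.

Rearrange H = f²/(N·c) + f for N: N = f² / ((H − f)·c).
N = 64² / ((48800 − 64) × 0.015) = 4096 / 731.0 ≈ 5.60.

f/5.60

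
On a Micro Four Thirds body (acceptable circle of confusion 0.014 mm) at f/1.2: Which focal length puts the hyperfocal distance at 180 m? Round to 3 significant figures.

From H = f²/(N·c) + f, with f ≪ H: f ≈ √(H·N·c) = √(180000 × 1.2 × 0.014) = √3024.0 ≈ 54.99 mm.
The +f correction barely moves this — solving exactly, f² + N·c·f − N·c·H = 0 ⇒ f = (−N·c + √((N·c)² + 4·N·c·H))/2 = (−0.0168 + √12096)/2 ≈ 54.983 mm, so f ≈ 55.0 mm.

55.0 mm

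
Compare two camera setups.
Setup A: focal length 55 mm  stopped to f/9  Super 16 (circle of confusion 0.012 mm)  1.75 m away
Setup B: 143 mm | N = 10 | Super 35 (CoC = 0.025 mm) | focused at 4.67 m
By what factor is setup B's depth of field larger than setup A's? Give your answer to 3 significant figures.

2.44

Setup A: H = 55²/(9×0.012) + 55 ≈ 28064.3 mm; DoF = Df − Dn = 1862.72 − 1650.14 ≈ 212.58 mm.
Setup B: H = 143²/(10×0.025) + 143 ≈ 81939.0 mm; DoF = Df − Dn = 4943.60 − 4425.09 ≈ 518.51 mm.
Ratio = 518.51 / 212.58 ≈ 2.44.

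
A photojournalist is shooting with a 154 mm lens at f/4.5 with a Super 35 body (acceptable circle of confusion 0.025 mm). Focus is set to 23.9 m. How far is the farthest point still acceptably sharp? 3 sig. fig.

26.9 m

Hyperfocal distance H = f²/(N·c) + f = 154²/(4.5 × 0.025) + 154 = 23716/0.1125 + 154 ≈ 210962.9 mm ≈ 211.0 m.
Far limit Df = s·(H − f)/(H − s) = 23900 × (210962.9 − 154) / (210962.9 − 23900) = 23900 × 210808.9 / 187062.9 ≈ 26934 mm ≈ 26.9 m.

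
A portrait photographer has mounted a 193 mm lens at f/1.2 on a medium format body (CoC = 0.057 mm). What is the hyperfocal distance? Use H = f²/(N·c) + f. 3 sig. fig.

545 m

Hyperfocal distance H = f²/(N·c) + f = 193²/(1.2 × 0.057) + 193 = 37249/0.0684 + 193 ≈ 544769.0 mm ≈ 545 m.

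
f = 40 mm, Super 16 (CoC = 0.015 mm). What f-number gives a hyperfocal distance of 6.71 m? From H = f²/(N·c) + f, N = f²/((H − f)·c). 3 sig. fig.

Rearrange H = f²/(N·c) + f for N: N = f² / ((H − f)·c).
N = 40² / ((6710 − 40) × 0.015) = 1600 / 100.0 ≈ 16.

f/16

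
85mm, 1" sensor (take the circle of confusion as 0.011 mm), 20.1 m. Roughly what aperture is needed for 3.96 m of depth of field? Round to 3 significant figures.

Write h = H − f = f²/(N·c). The thin-lens limits are Dn = s·h/(h + (s−f)) and Df = s·h/(h − (s−f)), so DoF = Df − Dn = 2·s·(s−f)·h / (h² − (s−f)²).
That is a quadratic in h: DoF·h² − 2·s·(s−f)·h − DoF·(s−f)² = 0 ⇒ h = (s−f)·(s + √(s² + DoF²)) / DoF = 20015 × (20100 + √(20100² + 3960²)) / 3960 = 20015 × (20100 + 20486.4) / 3960 ≈ 205135 mm.
Then N = f²/(c·h) = 85² / (0.011 × 205135) = 7225 / 2256.5 ≈ 3.20.

f/3.20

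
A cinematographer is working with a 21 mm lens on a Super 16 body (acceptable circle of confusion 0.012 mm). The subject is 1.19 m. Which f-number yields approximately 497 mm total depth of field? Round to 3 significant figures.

f/6.30

Write h = H − f = f²/(N·c). The thin-lens limits are Dn = s·h/(h + (s−f)) and Df = s·h/(h − (s−f)), so DoF = Df − Dn = 2·s·(s−f)·h / (h² − (s−f)²).
That is a quadratic in h: DoF·h² − 2·s·(s−f)·h − DoF·(s−f)² = 0 ⇒ h = (s−f)·(s + √(s² + DoF²)) / DoF = 1169 × (1190 + √(1190² + 497²)) / 497 = 1169 × (1190 + 1289.62) / 497 ≈ 5832.3 mm.
Then N = f²/(c·h) = 21² / (0.012 × 5832.3) = 441 / 69.988 ≈ 6.30.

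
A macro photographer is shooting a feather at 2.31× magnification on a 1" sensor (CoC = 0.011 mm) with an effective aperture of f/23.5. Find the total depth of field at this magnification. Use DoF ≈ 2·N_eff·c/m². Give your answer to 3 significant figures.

0.0969 mm

At magnification m, DoF ≈ 2·N_eff·c/m² = 2 × 23.5 × 0.011 / 2.31² = 0.517 / 5.336 ≈ 0.0969 mm.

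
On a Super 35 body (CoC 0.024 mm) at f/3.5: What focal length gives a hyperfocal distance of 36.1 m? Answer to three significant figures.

From H = f²/(N·c) + f, with f ≪ H: f ≈ √(H·N·c) = √(36100 × 3.5 × 0.024) = √3032.4 ≈ 55.07 mm.
Exact: f² + N·c·f − N·c·H = 0 ⇒ f = (−N·c + √((N·c)² + 4·N·c·H))/2 = (−0.084 + √12130)/2 ≈ 55.025 mm ≈ 55.0 mm.

55.0 mm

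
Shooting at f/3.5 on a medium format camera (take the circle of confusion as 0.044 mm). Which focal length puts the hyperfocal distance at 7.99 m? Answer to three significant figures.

From H = f²/(N·c) + f, with f ≪ H: f ≈ √(H·N·c) = √(7990 × 3.5 × 0.044) = √1230.5 ≈ 35.08 mm.
Exact: f² + N·c·f − N·c·H = 0 ⇒ f = (−N·c + √((N·c)² + 4·N·c·H))/2 = (−0.154 + √4921.9)/2 ≈ 35.001 mm ≈ 35.0 mm.

35.0 mm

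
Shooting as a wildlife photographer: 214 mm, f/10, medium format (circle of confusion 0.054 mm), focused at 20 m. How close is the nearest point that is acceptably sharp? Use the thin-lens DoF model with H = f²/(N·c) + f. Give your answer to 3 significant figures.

Hyperfocal distance H = f²/(N·c) + f = 214²/(10 × 0.054) + 214 = 45796/0.54 + 214 ≈ 85021.4 mm ≈ 85.02 m.
Near limit Dn = s·(H − f)/(H + s − 2f) = 20000 × (85021.4 − 214) / (85021.4 + 20000 − 2 × 214) = 20000 × 84807.4 / 104593.4 ≈ 16217 mm ≈ 16.2 m.

16.2 m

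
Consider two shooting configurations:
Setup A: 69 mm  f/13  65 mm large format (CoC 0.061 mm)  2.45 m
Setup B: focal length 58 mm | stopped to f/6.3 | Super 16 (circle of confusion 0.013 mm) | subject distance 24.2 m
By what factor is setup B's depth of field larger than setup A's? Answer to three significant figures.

18.8

Setup A: H = 69²/(13×0.061) + 69 ≈ 6072.8 mm; DoF = Df − Dn = 4060.2 − 1754.3 ≈ 2305.9 mm.
Setup B: H = 58²/(6.3×0.013) + 58 ≈ 41132.5 mm; DoF = Df − Dn = 58704 − 15242 ≈ 43462 mm.
Ratio = 43462 / 2305.9 ≈ 18.8.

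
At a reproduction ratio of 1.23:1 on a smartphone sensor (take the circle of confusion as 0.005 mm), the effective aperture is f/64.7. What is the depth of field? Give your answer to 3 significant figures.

0.428 mm

At magnification m, DoF ≈ 2·N_eff·c/m² = 2 × 64.7 × 0.005 / 1.23² = 0.647 / 1.513 ≈ 0.428 mm.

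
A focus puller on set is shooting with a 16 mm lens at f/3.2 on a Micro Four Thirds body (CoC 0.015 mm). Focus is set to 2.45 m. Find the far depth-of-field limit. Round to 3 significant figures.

4.51 m

Hyperfocal distance H = f²/(N·c) + f = 16²/(3.2 × 0.015) + 16 = 256/0.048 + 16 ≈ 5349.3 mm ≈ 5.349 m.
Far limit Df = s·(H − f)/(H − s) = 2450 × (5349.3 − 16) / (5349.3 − 2450) = 2450 × 5333.3 / 2899.3 ≈ 4506.8 mm ≈ 4.51 m.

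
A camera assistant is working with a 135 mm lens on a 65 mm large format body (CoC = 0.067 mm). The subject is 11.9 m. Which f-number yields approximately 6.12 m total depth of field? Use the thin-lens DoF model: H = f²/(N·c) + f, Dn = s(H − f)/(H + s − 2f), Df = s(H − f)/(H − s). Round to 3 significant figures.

f/5.60

Write h = H − f = f²/(N·c). The thin-lens limits are Dn = s·h/(h + (s−f)) and Df = s·h/(h − (s−f)), so DoF = Df − Dn = 2·s·(s−f)·h / (h² − (s−f)²).
That is a quadratic in h: DoF·h² − 2·s·(s−f)·h − DoF·(s−f)² = 0 ⇒ h = (s−f)·(s + √(s² + DoF²)) / DoF = 11765 × (11900 + √(11900² + 6120²)) / 6120 = 11765 × (11900 + 13381.5) / 6120 ≈ 48601 mm.
Then N = f²/(c·h) = 135² / (0.067 × 48601) = 18225 / 3256.3 ≈ 5.60.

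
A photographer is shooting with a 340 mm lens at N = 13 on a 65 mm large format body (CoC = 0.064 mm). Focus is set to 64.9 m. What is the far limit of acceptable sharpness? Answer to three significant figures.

Hyperfocal distance H = f²/(N·c) + f = 340²/(13 × 0.064) + 340 = 115600/0.832 + 340 ≈ 139282.3 mm ≈ 139.3 m.
Far limit Df = s·(H − f)/(H − s) = 64900 × (139282.3 − 340) / (139282.3 − 64900) = 64900 × 138942.3 / 74382.3 ≈ 121230 mm ≈ 121 m.

121 m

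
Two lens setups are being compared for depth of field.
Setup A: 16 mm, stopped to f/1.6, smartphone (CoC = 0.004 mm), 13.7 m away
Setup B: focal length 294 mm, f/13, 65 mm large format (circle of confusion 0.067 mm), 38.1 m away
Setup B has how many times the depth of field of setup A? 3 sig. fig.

3.20

Setup A: H = 16²/(1.6×0.004) + 16 ≈ 40016.0 mm; DoF = Df − Dn = 20824 − 10208 ≈ 10616 mm.
Setup B: H = 294²/(13×0.067) + 294 ≈ 99531.7 mm; DoF = Df − Dn = 61547 − 27589 ≈ 33958 mm.
Ratio = 33958 / 10616 ≈ 3.20.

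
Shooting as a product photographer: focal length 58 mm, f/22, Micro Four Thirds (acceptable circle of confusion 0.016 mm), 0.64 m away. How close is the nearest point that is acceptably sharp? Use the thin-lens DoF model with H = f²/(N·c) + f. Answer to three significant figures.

Hyperfocal distance H = f²/(N·c) + f = 58²/(22 × 0.016) + 58 = 3364/0.352 + 58 ≈ 9614.8 mm ≈ 9.615 m.
Near limit Dn = s·(H − f)/(H + s − 2f) = 640 × (9614.8 − 58) / (9614.8 + 640 − 2 × 58) = 640 × 9556.8 / 10138.8 ≈ 603.26 mm ≈ 0.603 m.

0.603 m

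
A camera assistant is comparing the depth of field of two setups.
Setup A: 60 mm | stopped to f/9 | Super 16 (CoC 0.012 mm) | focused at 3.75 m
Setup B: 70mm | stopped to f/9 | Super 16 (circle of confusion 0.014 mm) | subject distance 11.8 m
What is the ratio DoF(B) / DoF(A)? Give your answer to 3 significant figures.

9.32

Setup A: H = 60²/(9×0.012) + 60 ≈ 33393.3 mm; DoF = Df − Dn = 4216.80 − 3376.25 ≈ 840.55 mm.
Setup B: H = 70²/(9×0.014) + 70 ≈ 38958.9 mm; DoF = Df − Dn = 16896.5 − 9065.6 ≈ 7830.9 mm.
Ratio = 7830.9 / 840.55 ≈ 9.32.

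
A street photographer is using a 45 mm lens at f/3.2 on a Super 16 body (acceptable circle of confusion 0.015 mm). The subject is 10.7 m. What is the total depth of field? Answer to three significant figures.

Hyperfocal distance H = f²/(N·c) + f = 45²/(3.2 × 0.015) + 45 = 2025/0.048 + 45 ≈ 42232.5 mm ≈ 42.23 m.
Near limit Dn = s·(H − f)/(H + s − 2f) = 10700 × (42232.5 − 45) / (42232.5 + 10700 − 2 × 45) = 10700 × 42187.5 / 52842.5 ≈ 8542.5 mm.
Far limit Df = s·(H − f)/(H − s) = 10700 × (42232.5 − 45) / (42232.5 − 10700) = 10700 × 42187.5 / 31532.5 ≈ 14315.6 mm.
Depth of field = Df − Dn = 14315.6 − 8542.5 ≈ 5773.1 mm ≈ 5.77 m.

5.77 m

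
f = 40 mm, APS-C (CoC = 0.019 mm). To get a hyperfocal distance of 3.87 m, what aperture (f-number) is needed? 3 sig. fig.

f/22

Rearrange H = f²/(N·c) + f for N: N = f² / ((H − f)·c).
N = 40² / ((3870 − 40) × 0.019) = 1600 / 72.77 ≈ 22.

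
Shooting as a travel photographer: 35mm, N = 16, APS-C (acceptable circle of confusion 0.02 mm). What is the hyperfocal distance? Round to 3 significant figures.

Hyperfocal distance H = f²/(N·c) + f = 35²/(16 × 0.02) + 35 = 1225/0.32 + 35 ≈ 3863.1 mm ≈ 3.86 m.

3.86 m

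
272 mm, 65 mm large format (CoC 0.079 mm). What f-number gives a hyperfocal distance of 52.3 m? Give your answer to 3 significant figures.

f/18

Rearrange H = f²/(N·c) + f for N: N = f² / ((H − f)·c).
N = 272² / ((52300 − 272) × 0.079) = 73984 / 4110 ≈ 18.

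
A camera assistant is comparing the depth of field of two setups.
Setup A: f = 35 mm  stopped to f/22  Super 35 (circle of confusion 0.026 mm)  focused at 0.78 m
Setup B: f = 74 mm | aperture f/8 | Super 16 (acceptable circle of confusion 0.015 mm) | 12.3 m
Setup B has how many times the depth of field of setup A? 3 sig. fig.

Setup A: H = 35²/(22×0.026) + 35 ≈ 2176.6 mm; DoF = Df − Dn = 1196.08 − 578.69 ≈ 617.39 mm.
Setup B: H = 74²/(8×0.015) + 74 ≈ 45707.3 mm; DoF = Df − Dn = 16801.4 − 9700.9 ≈ 7100.5 mm.
Ratio = 7100.5 / 617.39 ≈ 11.5.

11.5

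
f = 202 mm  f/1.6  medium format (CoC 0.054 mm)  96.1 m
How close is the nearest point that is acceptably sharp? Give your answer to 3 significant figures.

Hyperfocal distance H = f²/(N·c) + f = 202²/(1.6 × 0.054) + 202 = 40804/0.0864 + 202 ≈ 472470.5 mm ≈ 472.5 m.
Near limit Dn = s·(H − f)/(H + s − 2f) = 96100 × (472470.5 − 202) / (472470.5 + 96100 − 2 × 202) = 96100 × 472268.5 / 568166.5 ≈ 79880 mm ≈ 79.9 m.

79.9 m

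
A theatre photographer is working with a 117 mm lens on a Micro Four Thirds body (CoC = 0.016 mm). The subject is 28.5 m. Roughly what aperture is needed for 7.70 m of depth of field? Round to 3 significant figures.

f/4

Write h = H − f = f²/(N·c). The thin-lens limits are Dn = s·h/(h + (s−f)) and Df = s·h/(h − (s−f)), so DoF = Df − Dn = 2·s·(s−f)·h / (h² − (s−f)²).
That is a quadratic in h: DoF·h² − 2·s·(s−f)·h − DoF·(s−f)² = 0 ⇒ h = (s−f)·(s + √(s² + DoF²)) / DoF = 28383 × (28500 + √(28500² + 7700²)) / 7700 = 28383 × (28500 + 29521.9) / 7700 ≈ 213875 mm.
Then N = f²/(c·h) = 117² / (0.016 × 213875) = 13689 / 3422.0 ≈ 4.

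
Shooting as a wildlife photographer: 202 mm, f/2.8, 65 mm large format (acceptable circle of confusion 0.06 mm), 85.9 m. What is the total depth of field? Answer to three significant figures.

69.2 m

Hyperfocal distance H = f²/(N·c) + f = 202²/(2.8 × 0.06) + 202 = 40804/0.168 + 202 ≈ 243083.0 mm ≈ 243.1 m.
Near limit Dn = s·(H − f)/(H + s − 2f) = 85900 × (243083.0 − 202) / (243083.0 + 85900 − 2 × 202) = 85900 × 242881.0 / 328579.0 ≈ 63496 mm.
Far limit Df = s·(H − f)/(H − s) = 85900 × (243083.0 − 202) / (243083.0 − 85900) = 85900 × 242881.0 / 157183.0 ≈ 132734 mm.
Depth of field = Df − Dn = 132734 − 63496 ≈ 69238 mm ≈ 69.2 m.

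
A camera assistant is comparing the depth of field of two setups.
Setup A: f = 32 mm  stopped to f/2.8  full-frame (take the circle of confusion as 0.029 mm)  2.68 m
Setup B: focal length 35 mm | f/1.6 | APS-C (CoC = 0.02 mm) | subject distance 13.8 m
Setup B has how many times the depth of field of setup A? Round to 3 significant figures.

Setup A: H = 32²/(2.8×0.029) + 32 ≈ 12642.8 mm; DoF = Df − Dn = 3392.3 − 2214.9 ≈ 1177.4 mm.
Setup B: H = 35²/(1.6×0.02) + 35 ≈ 38316.2 mm; DoF = Df − Dn = 21548 − 10150 ≈ 11398 mm.
Ratio = 11398 / 1177.4 ≈ 9.68.

9.68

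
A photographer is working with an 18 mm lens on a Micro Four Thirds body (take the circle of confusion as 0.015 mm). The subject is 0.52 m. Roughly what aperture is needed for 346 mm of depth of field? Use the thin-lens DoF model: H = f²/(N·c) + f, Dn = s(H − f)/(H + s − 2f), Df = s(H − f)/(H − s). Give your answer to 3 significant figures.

f/13

Write h = H − f = f²/(N·c). The thin-lens limits are Dn = s·h/(h + (s−f)) and Df = s·h/(h − (s−f)), so DoF = Df − Dn = 2·s·(s−f)·h / (h² − (s−f)²).
That is a quadratic in h: DoF·h² − 2·s·(s−f)·h − DoF·(s−f)² = 0 ⇒ h = (s−f)·(s + √(s² + DoF²)) / DoF = 502 × (520 + √(520² + 346²)) / 346 = 502 × (520 + 624.593) / 346 ≈ 1660.7 mm.
Then N = f²/(c·h) = 18² / (0.015 × 1660.7) = 324 / 24.910 ≈ 13.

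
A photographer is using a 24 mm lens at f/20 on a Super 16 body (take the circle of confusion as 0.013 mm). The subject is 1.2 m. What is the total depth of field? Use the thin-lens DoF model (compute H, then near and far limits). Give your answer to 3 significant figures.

Hyperfocal distance H = f²/(N·c) + f = 24²/(20 × 0.013) + 24 = 576/0.26 + 24 ≈ 2239.4 mm ≈ 2.239 m.
Near limit Dn = s·(H − f)/(H + s − 2f) = 1200 × (2239.4 − 24) / (2239.4 + 1200 − 2 × 24) = 1200 × 2215.4 / 3391.4 ≈ 783.9 mm.
Far limit Df = s·(H − f)/(H − s) = 1200 × (2239.4 − 24) / (2239.4 − 1200) = 1200 × 2215.4 / 1039.4 ≈ 2557.7 mm.
Depth of field = Df − Dn = 2557.7 − 783.9 ≈ 1773.8 mm ≈ 1.77 m.

1.77 m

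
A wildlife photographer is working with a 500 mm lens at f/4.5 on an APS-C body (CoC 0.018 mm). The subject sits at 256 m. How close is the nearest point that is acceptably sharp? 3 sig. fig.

Hyperfocal distance H = f²/(N·c) + f = 500²/(4.5 × 0.018) + 500 = 250000/0.081 + 500 ≈ 3086919.8 mm ≈ 3087 m.
Near limit Dn = s·(H − f)/(H + s − 2f) = 256000 × (3086919.8 − 500) / (3086919.8 + 256000 − 2 × 500) = 256000 × 3086419.8 / 3341919.8 ≈ 236428 mm ≈ 236 m.

236 m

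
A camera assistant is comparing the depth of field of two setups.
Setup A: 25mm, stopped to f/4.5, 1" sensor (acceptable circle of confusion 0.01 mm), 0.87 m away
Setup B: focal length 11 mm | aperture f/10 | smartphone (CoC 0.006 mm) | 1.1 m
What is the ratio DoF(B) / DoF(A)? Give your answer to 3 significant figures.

Setup A: H = 25²/(4.5×0.01) + 25 ≈ 13913.9 mm; DoF = Df − Dn = 926.36 − 820.10 ≈ 106.26 mm.
Setup B: H = 11²/(10×0.006) + 11 ≈ 2027.7 mm; DoF = Df − Dn = 2391.3 − 714.3 ≈ 1677.0 mm.
Ratio = 1677.0 / 106.26 ≈ 15.8.

15.8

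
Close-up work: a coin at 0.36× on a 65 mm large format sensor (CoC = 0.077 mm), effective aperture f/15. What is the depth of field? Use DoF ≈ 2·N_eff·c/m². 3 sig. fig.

At magnification m, DoF ≈ 2·N_eff·c/m² = 2 × 15 × 0.077 / 0.36² = 2.31 / 0.1296 ≈ 17.8 mm.

17.8 mm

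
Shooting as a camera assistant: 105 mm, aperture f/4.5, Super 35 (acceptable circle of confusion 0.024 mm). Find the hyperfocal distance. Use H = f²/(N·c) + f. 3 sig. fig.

Hyperfocal distance H = f²/(N·c) + f = 105²/(4.5 × 0.024) + 105 = 11025/0.108 + 105 ≈ 102188.3 mm ≈ 102 m.

102 m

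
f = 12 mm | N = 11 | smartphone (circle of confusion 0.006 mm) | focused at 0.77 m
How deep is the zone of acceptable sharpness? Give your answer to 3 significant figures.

0.608 m

Hyperfocal distance H = f²/(N·c) + f = 12²/(11 × 0.006) + 12 = 144/0.066 + 12 ≈ 2193.8 mm ≈ 2.194 m.
Near limit Dn = s·(H − f)/(H + s − 2f) = 770 × (2193.8 − 12) / (2193.8 + 770 − 2 × 12) = 770 × 2181.8 / 2939.8 ≈ 571.46 mm.
Far limit Df = s·(H − f)/(H − s) = 770 × (2193.8 − 12) / (2193.8 − 770) = 770 × 2181.8 / 1423.8 ≈ 1179.93 mm.
Depth of field = Df − Dn = 1179.93 − 571.46 ≈ 608.47 mm ≈ 0.608 m.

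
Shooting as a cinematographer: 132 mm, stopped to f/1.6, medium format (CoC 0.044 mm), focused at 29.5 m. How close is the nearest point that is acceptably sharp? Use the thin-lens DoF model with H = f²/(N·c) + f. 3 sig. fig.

26.4 m

Hyperfocal distance H = f²/(N·c) + f = 132²/(1.6 × 0.044) + 132 = 17424/0.0704 + 132 ≈ 247632.0 mm ≈ 247.6 m.
Near limit Dn = s·(H − f)/(H + s − 2f) = 29500 × (247632.0 − 132) / (247632.0 + 29500 − 2 × 132) = 29500 × 247500.0 / 276868.0 ≈ 26371 mm ≈ 26.4 m.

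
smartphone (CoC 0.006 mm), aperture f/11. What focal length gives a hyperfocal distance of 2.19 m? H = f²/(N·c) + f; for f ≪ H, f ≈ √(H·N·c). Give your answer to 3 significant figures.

12.0 mm

From H = f²/(N·c) + f, with f ≪ H: f ≈ √(H·N·c) = √(2190 × 11 × 0.006) = √144.54 ≈ 12.02 mm.
The +f correction barely moves this — solving exactly, f² + N·c·f − N·c·H = 0 ⇒ f = (−N·c + √((N·c)² + 4·N·c·H))/2 = (−0.066 + √578.16)/2 ≈ 11.990 mm, so f ≈ 12.0 mm.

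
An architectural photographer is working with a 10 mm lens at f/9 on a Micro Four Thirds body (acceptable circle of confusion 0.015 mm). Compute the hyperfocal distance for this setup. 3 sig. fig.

Hyperfocal distance H = f²/(N·c) + f = 10²/(9 × 0.015) + 10 = 100/0.135 + 10 ≈ 750.7 mm ≈ 0.751 m.

0.751 m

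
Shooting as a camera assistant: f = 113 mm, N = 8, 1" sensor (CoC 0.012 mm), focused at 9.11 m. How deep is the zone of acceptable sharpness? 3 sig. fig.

1.24 m

Hyperfocal distance H = f²/(N·c) + f = 113²/(8 × 0.012) + 113 = 12769/0.096 + 113 ≈ 133123.4 mm ≈ 133.1 m.
Near limit Dn = s·(H − f)/(H + s − 2f) = 9110 × (133123.4 − 113) / (133123.4 + 9110 − 2 × 113) = 9110 × 133010.4 / 142007.4 ≈ 8532.8 mm.
Far limit Df = s·(H − f)/(H − s) = 9110 × (133123.4 − 113) / (133123.4 − 9110) = 9110 × 133010.4 / 124013.4 ≈ 9770.9 mm.
Depth of field = Df − Dn = 9770.9 − 8532.8 ≈ 1238.1 mm ≈ 1.24 m.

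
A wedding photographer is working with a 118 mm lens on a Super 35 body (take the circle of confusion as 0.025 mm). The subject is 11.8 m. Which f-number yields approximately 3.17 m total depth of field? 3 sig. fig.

Write h = H − f = f²/(N·c). The thin-lens limits are Dn = s·h/(h + (s−f)) and Df = s·h/(h − (s−f)), so DoF = Df − Dn = 2·s·(s−f)·h / (h² − (s−f)²).
That is a quadratic in h: DoF·h² − 2·s·(s−f)·h − DoF·(s−f)² = 0 ⇒ h = (s−f)·(s + √(s² + DoF²)) / DoF = 11682 × (11800 + √(11800² + 3170²)) / 3170 = 11682 × (11800 + 12218.4) / 3170 ≈ 88512 mm.
Then N = f²/(c·h) = 118² / (0.025 × 88512) = 13924 / 2212.8 ≈ 6.29.

f/6.29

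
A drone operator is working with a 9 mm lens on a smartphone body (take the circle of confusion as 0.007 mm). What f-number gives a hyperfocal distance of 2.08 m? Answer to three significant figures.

f/5.59

Rearrange H = f²/(N·c) + f for N: N = f² / ((H − f)·c).
N = 9² / ((2080 − 9) × 0.007) = 81 / 14.50 ≈ 5.59.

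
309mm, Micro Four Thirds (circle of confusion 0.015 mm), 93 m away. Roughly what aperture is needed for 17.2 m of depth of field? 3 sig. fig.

Write h = H − f = f²/(N·c). The thin-lens limits are Dn = s·h/(h + (s−f)) and Df = s·h/(h − (s−f)), so DoF = Df − Dn = 2·s·(s−f)·h / (h² − (s−f)²).
That is a quadratic in h: DoF·h² − 2·s·(s−f)·h − DoF·(s−f)² = 0 ⇒ h = (s−f)·(s + √(s² + DoF²)) / DoF = 92691 × (93000 + √(93000² + 17200²)) / 17200 = 92691 × (93000 + 94577.2) / 17200 ≈ 1010856 mm.
Then N = f²/(c·h) = 309² / (0.015 × 1010856) = 95481 / 15163 ≈ 6.30.

f/6.30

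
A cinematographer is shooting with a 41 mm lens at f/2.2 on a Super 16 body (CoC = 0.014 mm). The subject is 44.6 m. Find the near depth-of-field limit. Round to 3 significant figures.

24.6 m

Hyperfocal distance H = f²/(N·c) + f = 41²/(2.2 × 0.014) + 41 = 1681/0.0308 + 41 ≈ 54618.9 mm ≈ 54.62 m.
Near limit Dn = s·(H − f)/(H + s − 2f) = 44600 × (54618.9 − 41) / (54618.9 + 44600 − 2 × 41) = 44600 × 54577.9 / 99136.9 ≈ 24554 mm ≈ 24.6 m.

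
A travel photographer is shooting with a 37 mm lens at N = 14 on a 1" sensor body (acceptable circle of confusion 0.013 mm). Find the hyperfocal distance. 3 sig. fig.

Hyperfocal distance H = f²/(N·c) + f = 37²/(14 × 0.013) + 37 = 1369/0.182 + 37 ≈ 7559.0 mm ≈ 7.56 m.

7.56 m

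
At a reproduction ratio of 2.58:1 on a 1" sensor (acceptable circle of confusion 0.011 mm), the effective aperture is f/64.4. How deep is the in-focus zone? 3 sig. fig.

At magnification m, DoF ≈ 2·N_eff·c/m² = 2 × 64.4 × 0.011 / 2.58² = 1.417 / 6.656 ≈ 0.213 mm.

0.213 mm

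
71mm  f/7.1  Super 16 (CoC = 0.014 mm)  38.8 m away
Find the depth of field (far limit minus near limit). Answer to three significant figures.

142 m

Hyperfocal distance H = f²/(N·c) + f = 71²/(7.1 × 0.014) + 71 = 5041/0.0994 + 71 ≈ 50785.3 mm ≈ 50.79 m.
Near limit Dn = s·(H − f)/(H + s − 2f) = 38800 × (50785.3 − 71) / (50785.3 + 38800 − 2 × 71) = 38800 × 50714.3 / 89443.3 ≈ 22000 mm.
Far limit Df = s·(H − f)/(H − s) = 38800 × (50785.3 − 71) / (50785.3 − 38800) = 38800 × 50714.3 / 11985.3 ≈ 164178 mm.
Depth of field = Df − Dn = 164178 − 22000 ≈ 142178 mm ≈ 142 m.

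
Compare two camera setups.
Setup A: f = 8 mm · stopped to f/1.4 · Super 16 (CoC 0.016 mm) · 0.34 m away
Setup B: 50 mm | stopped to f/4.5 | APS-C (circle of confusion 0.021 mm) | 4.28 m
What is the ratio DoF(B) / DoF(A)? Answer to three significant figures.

17.5

Setup A: H = 8²/(1.4×0.016) + 8 ≈ 2865.1 mm; DoF = Df − Dn = 384.702 − 304.605 ≈ 80.097 mm.
Setup B: H = 50²/(4.5×0.021) + 50 ≈ 26505.0 mm; DoF = Df − Dn = 5094.6 − 3690.0 ≈ 1404.6 mm.
Ratio = 1404.6 / 80.097 ≈ 17.5.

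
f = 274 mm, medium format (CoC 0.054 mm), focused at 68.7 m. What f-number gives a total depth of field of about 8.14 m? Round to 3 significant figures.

Write h = H − f = f²/(N·c). The thin-lens limits are Dn = s·h/(h + (s−f)) and Df = s·h/(h − (s−f)), so DoF = Df − Dn = 2·s·(s−f)·h / (h² − (s−f)²).
That is a quadratic in h: DoF·h² − 2·s·(s−f)·h − DoF·(s−f)² = 0 ⇒ h = (s−f)·(s + √(s² + DoF²)) / DoF = 68426 × (68700 + √(68700² + 8140²)) / 8140 = 68426 × (68700 + 69180.6) / 8140 ≈ 1159044 mm.
Then N = f²/(c·h) = 274² / (0.054 × 1159044) = 75076 / 62588 ≈ 1.20.

f/1.20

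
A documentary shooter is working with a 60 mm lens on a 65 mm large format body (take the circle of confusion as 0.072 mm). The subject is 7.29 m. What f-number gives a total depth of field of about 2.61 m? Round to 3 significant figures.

f/1.20

Write h = H − f = f²/(N·c). The thin-lens limits are Dn = s·h/(h + (s−f)) and Df = s·h/(h − (s−f)), so DoF = Df − Dn = 2·s·(s−f)·h / (h² − (s−f)²).
That is a quadratic in h: DoF·h² − 2·s·(s−f)·h − DoF·(s−f)² = 0 ⇒ h = (s−f)·(s + √(s² + DoF²)) / DoF = 7230 × (7290 + √(7290² + 2610²)) / 2610 = 7230 × (7290 + 7743.14) / 2610 ≈ 41644 mm.
Then N = f²/(c·h) = 60² / (0.072 × 41644) = 3600 / 2998.3 ≈ 1.20.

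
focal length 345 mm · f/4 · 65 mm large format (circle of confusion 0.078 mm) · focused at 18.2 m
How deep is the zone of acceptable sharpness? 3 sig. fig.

1.71 m

Hyperfocal distance H = f²/(N·c) + f = 345²/(4 × 0.078) + 345 = 119025/0.312 + 345 ≈ 381835.4 mm ≈ 381.8 m.
Near limit Dn = s·(H − f)/(H + s − 2f) = 18200 × (381835.4 − 345) / (381835.4 + 18200 − 2 × 345) = 18200 × 381490.4 / 399345.4 ≈ 17386.3 mm.
Far limit Df = s·(H − f)/(H − s) = 18200 × (381835.4 − 345) / (381835.4 − 18200) = 18200 × 381490.4 / 363635.4 ≈ 19093.6 mm.
Depth of field = Df − Dn = 19093.6 − 17386.3 ≈ 1707.3 mm ≈ 1.71 m.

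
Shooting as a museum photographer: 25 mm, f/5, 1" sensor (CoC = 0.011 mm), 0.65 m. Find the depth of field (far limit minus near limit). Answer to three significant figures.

Hyperfocal distance H = f²/(N·c) + f = 25²/(5 × 0.011) + 25 = 625/0.055 + 25 ≈ 11388.6 mm ≈ 11.39 m.
Near limit Dn = s·(H − f)/(H + s − 2f) = 650 × (11388.6 − 25) / (11388.6 + 650 − 2 × 25) = 650 × 11363.6 / 11988.6 ≈ 616.114 mm.
Far limit Df = s·(H − f)/(H − s) = 650 × (11388.6 − 25) / (11388.6 − 650) = 650 × 11363.6 / 10738.6 ≈ 687.831 mm.
Depth of field = Df − Dn = 687.831 − 616.114 ≈ 71.717 mm.

71.7 mm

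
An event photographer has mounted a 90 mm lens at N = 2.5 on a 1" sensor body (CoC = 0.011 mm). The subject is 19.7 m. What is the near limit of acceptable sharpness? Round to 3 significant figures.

Hyperfocal distance H = f²/(N·c) + f = 90²/(2.5 × 0.011) + 90 = 8100/0.0275 + 90 ≈ 294635.5 mm ≈ 294.6 m.
Near limit Dn = s·(H − f)/(H + s − 2f) = 19700 × (294635.5 − 90) / (294635.5 + 19700 − 2 × 90) = 19700 × 294545.5 / 314155.5 ≈ 18470 mm ≈ 18.5 m.

18.5 m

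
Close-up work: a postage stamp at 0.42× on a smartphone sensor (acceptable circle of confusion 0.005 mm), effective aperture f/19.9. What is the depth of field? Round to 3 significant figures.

At magnification m, DoF ≈ 2·N_eff·c/m² = 2 × 19.9 × 0.005 / 0.42² = 0.199 / 0.1764 ≈ 1.13 mm.

1.13 mm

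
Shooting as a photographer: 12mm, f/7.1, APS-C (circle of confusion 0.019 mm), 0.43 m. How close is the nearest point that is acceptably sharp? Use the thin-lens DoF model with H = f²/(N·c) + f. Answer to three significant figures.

309 mm

Hyperfocal distance H = f²/(N·c) + f = 12²/(7.1 × 0.019) + 12 = 144/0.1349 + 12 ≈ 1079.5 mm ≈ 1.079 m.
Near limit Dn = s·(H − f)/(H + s − 2f) = 430 × (1079.5 − 12) / (1079.5 + 430 − 2 × 12) = 430 × 1067.5 / 1485.5 ≈ 309.00 mm.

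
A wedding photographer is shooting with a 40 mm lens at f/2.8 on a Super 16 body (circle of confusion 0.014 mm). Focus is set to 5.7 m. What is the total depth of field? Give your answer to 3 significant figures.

1.61 m

Hyperfocal distance H = f²/(N·c) + f = 40²/(2.8 × 0.014) + 40 = 1600/0.0392 + 40 ≈ 40856.3 mm ≈ 40.86 m.
Near limit Dn = s·(H − f)/(H + s − 2f) = 5700 × (40856.3 − 40) / (40856.3 + 5700 − 2 × 40) = 5700 × 40816.3 / 46476.3 ≈ 5005.8 mm.
Far limit Df = s·(H − f)/(H − s) = 5700 × (40856.3 − 40) / (40856.3 − 5700) = 5700 × 40816.3 / 35156.3 ≈ 6617.7 mm.
Depth of field = Df − Dn = 6617.7 − 5005.8 ≈ 1611.9 mm ≈ 1.61 m.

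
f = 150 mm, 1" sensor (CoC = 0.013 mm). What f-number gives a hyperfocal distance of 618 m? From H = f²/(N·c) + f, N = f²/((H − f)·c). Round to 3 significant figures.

Rearrange H = f²/(N·c) + f for N: N = f² / ((H − f)·c).
N = 150² / ((618000 − 150) × 0.013) = 22500 / 8032 ≈ 2.80.

f/2.80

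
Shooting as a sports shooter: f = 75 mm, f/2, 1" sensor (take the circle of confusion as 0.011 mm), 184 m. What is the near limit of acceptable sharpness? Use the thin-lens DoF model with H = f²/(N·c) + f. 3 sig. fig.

107 m

Hyperfocal distance H = f²/(N·c) + f = 75²/(2 × 0.011) + 75 = 5625/0.022 + 75 ≈ 255756.8 mm ≈ 255.8 m.
Near limit Dn = s·(H − f)/(H + s − 2f) = 184000 × (255756.8 − 75) / (255756.8 + 184000 − 2 × 75) = 184000 × 255681.8 / 439606.8 ≈ 107017 mm ≈ 107 m.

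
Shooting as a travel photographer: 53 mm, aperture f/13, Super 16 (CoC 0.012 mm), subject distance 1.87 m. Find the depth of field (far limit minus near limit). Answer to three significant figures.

Hyperfocal distance H = f²/(N·c) + f = 53²/(13 × 0.012) + 53 = 2809/0.156 + 53 ≈ 18059.4 mm ≈ 18.06 m.
Near limit Dn = s·(H − f)/(H + s − 2f) = 1870 × (18059.4 − 53) / (18059.4 + 1870 − 2 × 53) = 1870 × 18006.4 / 19823.4 ≈ 1698.60 mm.
Far limit Df = s·(H − f)/(H − s) = 1870 × (18059.4 − 53) / (18059.4 − 1870) = 1870 × 18006.4 / 16189.4 ≈ 2079.88 mm.
Depth of field = Df − Dn = 2079.88 − 1698.60 ≈ 381.28 mm.

381 mm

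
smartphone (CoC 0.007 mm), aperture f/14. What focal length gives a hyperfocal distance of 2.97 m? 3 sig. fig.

17.0 mm

From H = f²/(N·c) + f, with f ≪ H: f ≈ √(H·N·c) = √(2970 × 14 × 0.007) = √291.06 ≈ 17.06 mm.
Exact: f² + N·c·f − N·c·H = 0 ⇒ f = (−N·c + √((N·c)² + 4·N·c·H))/2 = (−0.098 + √1164.2)/2 ≈ 17.012 mm ≈ 17.0 mm.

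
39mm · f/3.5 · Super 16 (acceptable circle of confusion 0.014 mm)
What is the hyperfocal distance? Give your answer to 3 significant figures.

31.1 m

Hyperfocal distance H = f²/(N·c) + f = 39²/(3.5 × 0.014) + 39 = 1521/0.049 + 39 ≈ 31079.8 mm ≈ 31.1 m.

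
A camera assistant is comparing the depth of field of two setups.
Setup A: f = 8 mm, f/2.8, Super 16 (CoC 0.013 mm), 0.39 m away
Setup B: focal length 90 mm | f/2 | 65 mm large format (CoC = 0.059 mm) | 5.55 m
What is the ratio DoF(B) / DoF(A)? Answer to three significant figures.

5.00

Setup A: H = 8²/(2.8×0.013) + 8 ≈ 1766.2 mm; DoF = Df − Dn = 498.25 − 320.39 ≈ 177.86 mm.
Setup B: H = 90²/(2×0.059) + 90 ≈ 68734.1 mm; DoF = Df − Dn = 6029.60 − 5141.08 ≈ 888.52 mm.
Ratio = 888.52 / 177.86 ≈ 5.00.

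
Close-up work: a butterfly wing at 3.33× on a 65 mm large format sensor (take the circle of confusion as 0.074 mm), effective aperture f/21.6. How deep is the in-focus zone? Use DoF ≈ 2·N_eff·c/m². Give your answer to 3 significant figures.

At magnification m, DoF ≈ 2·N_eff·c/m² = 2 × 21.6 × 0.074 / 3.33² = 3.197 / 11.09 ≈ 0.288 mm.

0.288 mm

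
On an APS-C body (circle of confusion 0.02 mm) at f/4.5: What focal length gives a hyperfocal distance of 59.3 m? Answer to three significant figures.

73.0 mm

From H = f²/(N·c) + f, with f ≪ H: f ≈ √(H·N·c) = √(59300 × 4.5 × 0.02) = √5337.0 ≈ 73.05 mm.
Exact: f² + N·c·f − N·c·H = 0 ⇒ f = (−N·c + √((N·c)² + 4·N·c·H))/2 = (−0.09 + √21348)/2 ≈ 73.010 mm ≈ 73.0 mm.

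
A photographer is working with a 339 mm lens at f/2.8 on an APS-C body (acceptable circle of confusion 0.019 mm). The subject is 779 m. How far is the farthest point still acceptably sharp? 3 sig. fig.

1220 m

Hyperfocal distance H = f²/(N·c) + f = 339²/(2.8 × 0.019) + 339 = 114921/0.0532 + 339 ≈ 2160508.2 mm ≈ 2161 m.
Far limit Df = s·(H − f)/(H − s) = 779000 × (2160508.2 − 339) / (2160508.2 − 779000) = 779000 × 2160169.2 / 1381508.2 ≈ 1218069 mm ≈ 1220 m.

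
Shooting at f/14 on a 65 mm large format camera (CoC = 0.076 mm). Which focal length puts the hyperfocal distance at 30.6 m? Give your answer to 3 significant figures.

180 mm

From H = f²/(N·c) + f, with f ≪ H: f ≈ √(H·N·c) = √(30600 × 14 × 0.076) = √32558 ≈ 180.4 mm.
The +f correction barely moves this — solving exactly, f² + N·c·f − N·c·H = 0 ⇒ f = (−N·c + √((N·c)² + 4·N·c·H))/2 = (−1.064 + √130235)/2 ≈ 179.91 mm, so f ≈ 180 mm.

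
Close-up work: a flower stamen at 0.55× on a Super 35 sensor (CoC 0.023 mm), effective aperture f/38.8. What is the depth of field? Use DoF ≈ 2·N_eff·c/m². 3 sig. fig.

At magnification m, DoF ≈ 2·N_eff·c/m² = 2 × 38.8 × 0.023 / 0.55² = 1.785 / 0.3025 ≈ 5.9 mm.

5.90 mm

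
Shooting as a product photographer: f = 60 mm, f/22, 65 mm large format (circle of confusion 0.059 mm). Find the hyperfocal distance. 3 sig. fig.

Hyperfocal distance H = f²/(N·c) + f = 60²/(22 × 0.059) + 60 = 3600/1.298 + 60 ≈ 2833.5 mm ≈ 2.83 m.

2.83 m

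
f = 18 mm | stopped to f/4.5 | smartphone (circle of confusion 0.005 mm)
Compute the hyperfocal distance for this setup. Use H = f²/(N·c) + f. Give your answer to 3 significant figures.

14.4 m

Hyperfocal distance H = f²/(N·c) + f = 18²/(4.5 × 0.005) + 18 = 324/0.0225 + 18 ≈ 14418.0 mm ≈ 14.4 m.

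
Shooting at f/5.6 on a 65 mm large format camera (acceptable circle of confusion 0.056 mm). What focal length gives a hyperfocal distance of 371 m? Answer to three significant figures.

341 mm

From H = f²/(N·c) + f, with f ≪ H: f ≈ √(H·N·c) = √(371000 × 5.6 × 0.056) = √116346 ≈ 341.1 mm.
The +f correction barely moves this — solving exactly, f² + N·c·f − N·c·H = 0 ⇒ f = (−N·c + √((N·c)² + 4·N·c·H))/2 = (−0.3136 + √465382)/2 ≈ 340.94 mm, so f ≈ 341 mm.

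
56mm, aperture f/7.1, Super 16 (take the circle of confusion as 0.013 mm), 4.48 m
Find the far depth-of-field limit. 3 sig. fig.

5.15 m

Hyperfocal distance H = f²/(N·c) + f = 56²/(7.1 × 0.013) + 56 = 3136/0.0923 + 56 ≈ 34032.2 mm ≈ 34.03 m.
Far limit Df = s·(H − f)/(H − s) = 4480 × (34032.2 − 56) / (34032.2 − 4480) = 4480 × 33976.2 / 29552.2 ≈ 5150.7 mm ≈ 5.15 m.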